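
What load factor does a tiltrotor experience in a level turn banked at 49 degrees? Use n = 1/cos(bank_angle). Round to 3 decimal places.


Step 1: Convert 49 degrees to radians = 0.855211
Step 2: cos(49 deg) = 0.656059
Step 3: n = 1 / 0.656059 = 1.524

1.524


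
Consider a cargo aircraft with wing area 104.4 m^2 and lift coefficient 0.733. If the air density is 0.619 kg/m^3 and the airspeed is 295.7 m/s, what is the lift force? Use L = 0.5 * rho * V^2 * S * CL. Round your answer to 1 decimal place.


Step 1: Calculate dynamic pressure q = 0.5 * 0.619 * 295.7^2 = 0.5 * 0.619 * 87438.49 = 27062.2127 Pa
Step 2: Multiply by wing area and lift coefficient: L = 27062.2127 * 104.4 * 0.733
Step 3: L = 2825295.0012 * 0.733 = 2070941.2 N

2070941.2


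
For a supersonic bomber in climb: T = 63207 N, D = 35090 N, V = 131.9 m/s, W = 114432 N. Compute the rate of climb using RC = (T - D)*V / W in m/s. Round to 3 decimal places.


Step 1: Excess thrust = T - D = 63207 - 35090 = 28117 N
Step 2: Excess power = 28117 * 131.9 = 3708632.3 W
Step 3: RC = 3708632.3 / 114432 = 32.409 m/s

32.409


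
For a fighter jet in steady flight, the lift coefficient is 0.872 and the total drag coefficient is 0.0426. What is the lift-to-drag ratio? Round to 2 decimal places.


Step 1: L/D = CL / CD = 0.872 / 0.0426
Step 2: L/D = 20.47

20.47


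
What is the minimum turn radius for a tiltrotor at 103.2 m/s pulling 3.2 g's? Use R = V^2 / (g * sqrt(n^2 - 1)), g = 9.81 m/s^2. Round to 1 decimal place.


Step 1: V^2 = 103.2^2 = 10650.24
Step 2: n^2 - 1 = 3.2^2 - 1 = 9.24
Step 3: sqrt(9.24) = 3.039737
Step 4: R = 10650.24 / (9.81 * 3.039737) = 357.2 m

357.2


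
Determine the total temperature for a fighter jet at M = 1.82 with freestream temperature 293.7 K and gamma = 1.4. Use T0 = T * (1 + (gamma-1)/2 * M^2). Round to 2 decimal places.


Step 1: (gamma-1)/2 = 0.2
Step 2: M^2 = 3.3124
Step 3: 1 + 0.2 * 3.3124 = 1.66248
Step 4: T0 = 293.7 * 1.66248 = 488.27 K

488.27


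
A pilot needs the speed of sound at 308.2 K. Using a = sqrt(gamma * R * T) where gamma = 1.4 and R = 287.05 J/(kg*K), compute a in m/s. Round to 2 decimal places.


Step 1: gamma * R * T = 1.4 * 287.05 * 308.2 = 123856.334
Step 2: a = sqrt(123856.334) = 351.93 m/s

351.93


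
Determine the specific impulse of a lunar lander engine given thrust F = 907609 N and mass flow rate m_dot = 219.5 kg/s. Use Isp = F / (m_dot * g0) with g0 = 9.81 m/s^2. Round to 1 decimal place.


Step 1: m_dot * g0 = 219.5 * 9.81 = 2153.3
Step 2: Isp = 907609 / 2153.3 = 421.5 s

421.5


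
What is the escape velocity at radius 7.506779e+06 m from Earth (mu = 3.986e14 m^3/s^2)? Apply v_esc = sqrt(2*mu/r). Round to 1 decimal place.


Step 1: 2*mu/r = 2 * 3.986e14 / 7.506779e+06 = 106197345.093
Step 2: v_esc = sqrt(106197345.093) = 10305.2 m/s

10305.2


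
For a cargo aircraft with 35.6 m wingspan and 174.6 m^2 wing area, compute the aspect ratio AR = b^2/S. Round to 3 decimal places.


Step 1: b^2 = 35.6^2 = 1267.36
Step 2: AR = 1267.36 / 174.6 = 7.259

7.259


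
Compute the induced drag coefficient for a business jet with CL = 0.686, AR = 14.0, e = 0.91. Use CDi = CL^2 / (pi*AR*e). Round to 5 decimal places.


Step 1: CL^2 = 0.686^2 = 0.470596
Step 2: pi * AR * e = 3.14159 * 14.0 * 0.91 = 40.02389
Step 3: CDi = 0.470596 / 40.02389 = 0.01176

0.01176


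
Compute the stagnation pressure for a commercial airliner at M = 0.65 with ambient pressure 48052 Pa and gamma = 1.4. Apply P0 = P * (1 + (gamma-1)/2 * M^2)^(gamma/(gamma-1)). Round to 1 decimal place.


Step 1: (gamma-1)/2 * M^2 = 0.2 * 0.4225 = 0.0845
Step 2: 1 + 0.0845 = 1.0845
Step 3: Exponent gamma/(gamma-1) = 3.5
Step 4: P0 = 48052 * 1.0845^3.5 = 63828.5 Pa

63828.5


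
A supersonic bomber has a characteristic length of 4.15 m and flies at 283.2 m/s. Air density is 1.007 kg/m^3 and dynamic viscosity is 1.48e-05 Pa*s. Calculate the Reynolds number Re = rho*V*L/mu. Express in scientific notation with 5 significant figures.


Step 1: Numerator = rho * V * L = 1.007 * 283.2 * 4.15 = 1183.50696
Step 2: Re = 1183.50696 / 1.48e-05
Step 3: Re = 7.9967e+07

7.9967e+07


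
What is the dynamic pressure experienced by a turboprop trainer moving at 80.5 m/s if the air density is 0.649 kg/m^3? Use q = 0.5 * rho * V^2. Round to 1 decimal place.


Step 1: V^2 = 80.5^2 = 6480.25
Step 2: q = 0.5 * 0.649 * 6480.25
Step 3: q = 2102.8 Pa

2102.8


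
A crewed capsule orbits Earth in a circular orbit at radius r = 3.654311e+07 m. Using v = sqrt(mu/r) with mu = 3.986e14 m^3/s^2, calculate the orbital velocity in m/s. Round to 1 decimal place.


Step 1: mu / r = 3.986e14 / 3.654311e+07 = 10907664.947
Step 2: v = sqrt(10907664.947) = 3302.7 m/s

3302.7


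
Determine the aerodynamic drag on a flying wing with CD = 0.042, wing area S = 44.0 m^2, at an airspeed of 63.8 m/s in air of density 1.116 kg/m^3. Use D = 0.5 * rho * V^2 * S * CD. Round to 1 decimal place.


Step 1: Dynamic pressure q = 0.5 * 1.116 * 63.8^2 = 2271.3055 Pa
Step 2: Drag D = q * S * CD = 2271.3055 * 44.0 * 0.042
Step 3: D = 4197.4 N

4197.4


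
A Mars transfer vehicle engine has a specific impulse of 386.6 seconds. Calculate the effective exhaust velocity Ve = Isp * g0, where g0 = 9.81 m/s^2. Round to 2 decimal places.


Step 1: Ve = Isp * g0 = 386.6 * 9.81
Step 2: Ve = 3792.55 m/s

3792.55


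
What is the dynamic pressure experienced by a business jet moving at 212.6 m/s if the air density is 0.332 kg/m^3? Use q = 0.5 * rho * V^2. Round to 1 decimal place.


Step 1: V^2 = 212.6^2 = 45198.76
Step 2: q = 0.5 * 0.332 * 45198.76
Step 3: q = 7503.0 Pa

7503.0


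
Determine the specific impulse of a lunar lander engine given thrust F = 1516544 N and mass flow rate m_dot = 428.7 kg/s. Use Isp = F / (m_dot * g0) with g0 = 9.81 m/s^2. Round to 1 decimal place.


Step 1: m_dot * g0 = 428.7 * 9.81 = 4205.55
Step 2: Isp = 1516544 / 4205.55 = 360.6 s

360.6


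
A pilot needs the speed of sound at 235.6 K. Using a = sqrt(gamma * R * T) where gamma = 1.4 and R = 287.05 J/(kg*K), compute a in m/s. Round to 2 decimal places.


Step 1: gamma * R * T = 1.4 * 287.05 * 235.6 = 94680.572
Step 2: a = sqrt(94680.572) = 307.70 m/s

307.70


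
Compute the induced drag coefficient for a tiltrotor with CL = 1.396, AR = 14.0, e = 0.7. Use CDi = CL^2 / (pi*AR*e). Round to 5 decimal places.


Step 1: CL^2 = 1.396^2 = 1.948816
Step 2: pi * AR * e = 3.14159 * 14.0 * 0.7 = 30.787608
Step 3: CDi = 1.948816 / 30.787608 = 0.06330

0.06330


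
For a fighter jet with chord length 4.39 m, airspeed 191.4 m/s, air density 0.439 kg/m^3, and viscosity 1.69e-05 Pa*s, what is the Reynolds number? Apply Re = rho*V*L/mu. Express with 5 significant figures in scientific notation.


Step 1: Numerator = rho * V * L = 0.439 * 191.4 * 4.39 = 368.867994
Step 2: Re = 368.867994 / 1.69e-05
Step 3: Re = 2.1827e+07

2.1827e+07


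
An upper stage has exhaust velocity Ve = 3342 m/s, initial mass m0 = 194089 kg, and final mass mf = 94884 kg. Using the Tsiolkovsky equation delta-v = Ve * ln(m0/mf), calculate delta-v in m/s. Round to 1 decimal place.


Step 1: Mass ratio m0/mf = 194089 / 94884 = 2.04554
Step 2: ln(2.04554) = 0.715662
Step 3: delta-v = 3342 * 0.715662 = 2391.7 m/s

2391.7


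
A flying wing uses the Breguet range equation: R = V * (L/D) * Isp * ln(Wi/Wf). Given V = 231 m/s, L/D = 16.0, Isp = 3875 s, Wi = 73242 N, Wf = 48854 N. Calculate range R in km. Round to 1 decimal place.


Step 1: Coefficient = V * (L/D) * Isp = 231 * 16.0 * 3875 = 14322000.0 m
Step 2: Wi/Wf = 73242 / 48854 = 1.499202
Step 3: ln(1.499202) = 0.404933
Step 4: R = 14322000.0 * 0.404933 = 5799447.1 m = 5799.4 km

5799.4


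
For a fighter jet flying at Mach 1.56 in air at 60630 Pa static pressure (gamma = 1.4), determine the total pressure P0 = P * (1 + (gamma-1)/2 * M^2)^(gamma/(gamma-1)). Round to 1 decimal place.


Step 1: (gamma-1)/2 * M^2 = 0.2 * 2.4336 = 0.48672
Step 2: 1 + 0.48672 = 1.48672
Step 3: Exponent gamma/(gamma-1) = 3.5
Step 4: P0 = 60630 * 1.48672^3.5 = 242934.8 Pa

242934.8


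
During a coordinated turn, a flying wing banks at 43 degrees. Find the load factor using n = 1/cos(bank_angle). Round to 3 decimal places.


Step 1: Convert 43 degrees to radians = 0.750492
Step 2: cos(43 deg) = 0.731354
Step 3: n = 1 / 0.731354 = 1.367

1.367


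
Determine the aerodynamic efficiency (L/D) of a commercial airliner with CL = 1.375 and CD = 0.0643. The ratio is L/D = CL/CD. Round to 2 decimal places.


Step 1: L/D = CL / CD = 1.375 / 0.0643
Step 2: L/D = 21.38

21.38


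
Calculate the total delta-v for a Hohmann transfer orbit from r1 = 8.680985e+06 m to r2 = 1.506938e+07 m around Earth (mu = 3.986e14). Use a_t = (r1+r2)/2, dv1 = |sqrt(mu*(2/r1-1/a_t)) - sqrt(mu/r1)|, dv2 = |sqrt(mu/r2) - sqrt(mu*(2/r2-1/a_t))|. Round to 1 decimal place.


Step 1: Transfer semi-major axis a_t = (8.680985e+06 + 1.506938e+07) / 2 = 1.187518e+07 m
Step 2: v1 (circular at r1) = sqrt(mu/r1) = 6776.17 m/s
Step 3: v_t1 = sqrt(mu*(2/r1 - 1/a_t)) = 7633.29 m/s
Step 4: dv1 = |7633.29 - 6776.17| = 857.12 m/s
Step 5: v2 (circular at r2) = 5143.05 m/s, v_t2 = 4397.29 m/s
Step 6: dv2 = |5143.05 - 4397.29| = 745.76 m/s
Step 7: Total delta-v = 857.12 + 745.76 = 1602.9 m/s

1602.9


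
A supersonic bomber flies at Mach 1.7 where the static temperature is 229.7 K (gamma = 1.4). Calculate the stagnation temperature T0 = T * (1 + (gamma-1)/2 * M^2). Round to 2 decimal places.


Step 1: (gamma-1)/2 = 0.2
Step 2: M^2 = 2.89
Step 3: 1 + 0.2 * 2.89 = 1.578
Step 4: T0 = 229.7 * 1.578 = 362.47 K

362.47


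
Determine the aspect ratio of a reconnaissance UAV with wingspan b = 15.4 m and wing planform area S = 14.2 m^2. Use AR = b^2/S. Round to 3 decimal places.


Step 1: b^2 = 15.4^2 = 237.16
Step 2: AR = 237.16 / 14.2 = 16.701

16.701


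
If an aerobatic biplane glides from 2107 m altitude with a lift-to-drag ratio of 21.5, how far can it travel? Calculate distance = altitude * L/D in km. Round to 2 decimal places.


Step 1: Glide distance = altitude * L/D = 2107 * 21.5 = 45300.5 m
Step 2: Convert to km: 45300.5 / 1000 = 45.30 km

45.30


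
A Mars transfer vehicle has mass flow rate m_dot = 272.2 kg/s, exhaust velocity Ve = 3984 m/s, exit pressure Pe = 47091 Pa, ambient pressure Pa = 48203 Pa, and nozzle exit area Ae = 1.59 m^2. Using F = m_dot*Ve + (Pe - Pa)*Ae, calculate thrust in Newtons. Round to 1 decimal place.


Step 1: Momentum thrust = m_dot * Ve = 272.2 * 3984 = 1084444.8 N
Step 2: Pressure thrust = (Pe - Pa) * Ae = (47091 - 48203) * 1.59 = -1768.08 N
Step 3: Total thrust F = 1084444.8 + -1768.08 = 1082676.7 N

1082676.7


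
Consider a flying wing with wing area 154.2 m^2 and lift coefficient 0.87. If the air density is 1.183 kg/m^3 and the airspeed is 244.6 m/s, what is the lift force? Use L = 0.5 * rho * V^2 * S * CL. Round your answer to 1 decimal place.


Step 1: Calculate dynamic pressure q = 0.5 * 1.183 * 244.6^2 = 0.5 * 1.183 * 59829.16 = 35388.9481 Pa
Step 2: Multiply by wing area and lift coefficient: L = 35388.9481 * 154.2 * 0.87
Step 3: L = 5456975.8032 * 0.87 = 4747568.9 N

4747568.9


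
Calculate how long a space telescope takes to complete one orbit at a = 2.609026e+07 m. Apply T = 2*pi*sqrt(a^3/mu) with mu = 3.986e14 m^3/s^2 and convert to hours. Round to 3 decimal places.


Step 1: a^3 / mu = 1.775968e+22 / 3.986e14 = 4.455515e+07
Step 2: sqrt(4.455515e+07) = 6674.9645 s
Step 3: T = 2*pi * 6674.9645 = 41940.04 s
Step 4: T in hours = 41940.04 / 3600 = 11.650 hours

11.650


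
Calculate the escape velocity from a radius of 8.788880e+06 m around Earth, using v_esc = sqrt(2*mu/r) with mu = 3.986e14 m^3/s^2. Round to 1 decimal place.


Step 1: 2*mu/r = 2 * 3.986e14 / 8.788880e+06 = 90705527.8943
Step 2: v_esc = sqrt(90705527.8943) = 9523.9 m/s

9523.9


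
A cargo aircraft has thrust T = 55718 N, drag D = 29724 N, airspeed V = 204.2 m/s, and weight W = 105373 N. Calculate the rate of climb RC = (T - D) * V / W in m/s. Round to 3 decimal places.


Step 1: Excess thrust = T - D = 55718 - 29724 = 25994 N
Step 2: Excess power = 25994 * 204.2 = 5307974.8 W
Step 3: RC = 5307974.8 / 105373 = 50.373 m/s

50.373


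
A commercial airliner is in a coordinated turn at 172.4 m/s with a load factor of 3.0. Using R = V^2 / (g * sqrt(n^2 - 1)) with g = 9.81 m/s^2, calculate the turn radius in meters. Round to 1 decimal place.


Step 1: V^2 = 172.4^2 = 29721.76
Step 2: n^2 - 1 = 3.0^2 - 1 = 8.0
Step 3: sqrt(8.0) = 2.828427
Step 4: R = 29721.76 / (9.81 * 2.828427) = 1071.2 m

1071.2


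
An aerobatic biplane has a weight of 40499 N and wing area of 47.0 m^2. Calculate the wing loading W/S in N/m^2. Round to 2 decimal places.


Step 1: Wing loading = W / S = 40499 / 47.0
Step 2: Wing loading = 861.68 N/m^2

861.68


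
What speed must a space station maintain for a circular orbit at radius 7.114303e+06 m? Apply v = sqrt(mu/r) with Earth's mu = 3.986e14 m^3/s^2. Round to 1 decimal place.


Step 1: mu / r = 3.986e14 / 7.114303e+06 = 56027976.3176
Step 2: v = sqrt(56027976.3176) = 7485.2 m/s

7485.2


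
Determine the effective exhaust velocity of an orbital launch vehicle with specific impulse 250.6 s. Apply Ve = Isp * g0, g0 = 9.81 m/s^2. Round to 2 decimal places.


Step 1: Ve = Isp * g0 = 250.6 * 9.81
Step 2: Ve = 2458.39 m/s

2458.39


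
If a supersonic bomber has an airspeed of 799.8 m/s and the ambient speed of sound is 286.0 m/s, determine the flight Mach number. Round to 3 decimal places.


Step 1: M = V / a = 799.8 / 286.0
Step 2: M = 2.797

2.797


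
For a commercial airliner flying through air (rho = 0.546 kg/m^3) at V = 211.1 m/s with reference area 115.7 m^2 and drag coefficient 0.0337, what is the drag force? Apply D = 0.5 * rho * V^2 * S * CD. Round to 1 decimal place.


Step 1: Dynamic pressure q = 0.5 * 0.546 * 211.1^2 = 12165.7563 Pa
Step 2: Drag D = q * S * CD = 12165.7563 * 115.7 * 0.0337
Step 3: D = 47435.4 N

47435.4


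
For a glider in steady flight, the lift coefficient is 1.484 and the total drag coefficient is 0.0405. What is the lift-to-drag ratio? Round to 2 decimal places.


Step 1: L/D = CL / CD = 1.484 / 0.0405
Step 2: L/D = 36.64

36.64


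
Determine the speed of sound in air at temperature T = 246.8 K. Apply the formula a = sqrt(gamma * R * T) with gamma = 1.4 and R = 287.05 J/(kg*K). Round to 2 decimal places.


Step 1: gamma * R * T = 1.4 * 287.05 * 246.8 = 99181.516
Step 2: a = sqrt(99181.516) = 314.93 m/s

314.93


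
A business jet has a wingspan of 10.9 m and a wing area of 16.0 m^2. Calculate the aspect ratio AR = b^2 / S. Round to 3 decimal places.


Step 1: b^2 = 10.9^2 = 118.81
Step 2: AR = 118.81 / 16.0 = 7.426

7.426


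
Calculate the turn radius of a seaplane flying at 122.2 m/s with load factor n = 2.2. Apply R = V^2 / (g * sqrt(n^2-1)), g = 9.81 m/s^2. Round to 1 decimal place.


Step 1: V^2 = 122.2^2 = 14932.84
Step 2: n^2 - 1 = 2.2^2 - 1 = 3.84
Step 3: sqrt(3.84) = 1.959592
Step 4: R = 14932.84 / (9.81 * 1.959592) = 776.8 m

776.8


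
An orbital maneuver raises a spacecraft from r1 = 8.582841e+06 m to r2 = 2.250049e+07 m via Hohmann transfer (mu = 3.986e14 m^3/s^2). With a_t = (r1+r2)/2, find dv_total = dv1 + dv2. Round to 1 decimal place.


Step 1: Transfer semi-major axis a_t = (8.582841e+06 + 2.250049e+07) / 2 = 1.554167e+07 m
Step 2: v1 (circular at r1) = sqrt(mu/r1) = 6814.8 m/s
Step 3: v_t1 = sqrt(mu*(2/r1 - 1/a_t)) = 8199.74 m/s
Step 4: dv1 = |8199.74 - 6814.8| = 1384.94 m/s
Step 5: v2 (circular at r2) = 4208.94 m/s, v_t2 = 3127.8 m/s
Step 6: dv2 = |4208.94 - 3127.8| = 1081.14 m/s
Step 7: Total delta-v = 1384.94 + 1081.14 = 2466.1 m/s

2466.1


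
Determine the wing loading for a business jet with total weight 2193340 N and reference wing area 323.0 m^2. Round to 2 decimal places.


Step 1: Wing loading = W / S = 2193340 / 323.0
Step 2: Wing loading = 6790.53 N/m^2

6790.53


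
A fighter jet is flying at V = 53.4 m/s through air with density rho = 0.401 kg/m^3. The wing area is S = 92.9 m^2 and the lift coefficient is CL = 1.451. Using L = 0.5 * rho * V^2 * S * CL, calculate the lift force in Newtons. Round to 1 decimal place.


Step 1: Calculate dynamic pressure q = 0.5 * 0.401 * 53.4^2 = 0.5 * 0.401 * 2851.56 = 571.7378 Pa
Step 2: Multiply by wing area and lift coefficient: L = 571.7378 * 92.9 * 1.451
Step 3: L = 53114.4398 * 1.451 = 77069.1 N

77069.1


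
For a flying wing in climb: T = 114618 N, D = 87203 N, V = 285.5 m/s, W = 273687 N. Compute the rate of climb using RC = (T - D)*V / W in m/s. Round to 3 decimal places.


Step 1: Excess thrust = T - D = 114618 - 87203 = 27415 N
Step 2: Excess power = 27415 * 285.5 = 7826982.5 W
Step 3: RC = 7826982.5 / 273687 = 28.598 m/s

28.598


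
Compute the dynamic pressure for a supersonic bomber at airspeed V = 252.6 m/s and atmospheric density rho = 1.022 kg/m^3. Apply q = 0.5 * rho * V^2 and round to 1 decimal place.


Step 1: V^2 = 252.6^2 = 63806.76
Step 2: q = 0.5 * 1.022 * 63806.76
Step 3: q = 32605.3 Pa

32605.3


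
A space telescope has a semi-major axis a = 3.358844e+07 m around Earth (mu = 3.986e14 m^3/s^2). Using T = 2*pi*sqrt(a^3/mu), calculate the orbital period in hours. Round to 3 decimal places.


Step 1: a^3 / mu = 3.789392e+22 / 3.986e14 = 9.506753e+07
Step 2: sqrt(9.506753e+07) = 9750.2579 s
Step 3: T = 2*pi * 9750.2579 = 61262.68 s
Step 4: T in hours = 61262.68 / 3600 = 17.017 hours

17.017


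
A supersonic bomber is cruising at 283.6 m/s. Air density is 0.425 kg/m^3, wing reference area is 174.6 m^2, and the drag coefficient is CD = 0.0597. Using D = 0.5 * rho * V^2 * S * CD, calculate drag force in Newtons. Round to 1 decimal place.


Step 1: Dynamic pressure q = 0.5 * 0.425 * 283.6^2 = 17091.154 Pa
Step 2: Drag D = q * S * CD = 17091.154 * 174.6 * 0.0597
Step 3: D = 178151.7 N

178151.7


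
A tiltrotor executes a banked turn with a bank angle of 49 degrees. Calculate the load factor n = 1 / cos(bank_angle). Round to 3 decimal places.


Step 1: Convert 49 degrees to radians = 0.855211
Step 2: cos(49 deg) = 0.656059
Step 3: n = 1 / 0.656059 = 1.524

1.524


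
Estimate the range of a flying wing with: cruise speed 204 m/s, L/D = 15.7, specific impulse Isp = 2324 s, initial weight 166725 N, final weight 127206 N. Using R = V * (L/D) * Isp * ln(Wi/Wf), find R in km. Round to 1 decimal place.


Step 1: Coefficient = V * (L/D) * Isp = 204 * 15.7 * 2324 = 7443307.2 m
Step 2: Wi/Wf = 166725 / 127206 = 1.310669
Step 3: ln(1.310669) = 0.270538
Step 4: R = 7443307.2 * 0.270538 = 2013696.9 m = 2013.7 km

2013.7


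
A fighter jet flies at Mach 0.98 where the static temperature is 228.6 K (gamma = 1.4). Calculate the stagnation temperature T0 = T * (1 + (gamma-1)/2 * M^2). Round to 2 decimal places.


Step 1: (gamma-1)/2 = 0.2
Step 2: M^2 = 0.9604
Step 3: 1 + 0.2 * 0.9604 = 1.19208
Step 4: T0 = 228.6 * 1.19208 = 272.51 K

272.51


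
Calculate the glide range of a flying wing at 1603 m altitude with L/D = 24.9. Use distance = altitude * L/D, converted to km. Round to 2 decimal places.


Step 1: Glide distance = altitude * L/D = 1603 * 24.9 = 39914.7 m
Step 2: Convert to km: 39914.7 / 1000 = 39.91 km

39.91


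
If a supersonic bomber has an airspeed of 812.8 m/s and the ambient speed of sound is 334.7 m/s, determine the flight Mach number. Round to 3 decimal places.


Step 1: M = V / a = 812.8 / 334.7
Step 2: M = 2.428

2.428


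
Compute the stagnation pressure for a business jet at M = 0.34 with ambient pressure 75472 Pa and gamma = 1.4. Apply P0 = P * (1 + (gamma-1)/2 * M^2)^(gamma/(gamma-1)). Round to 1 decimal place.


Step 1: (gamma-1)/2 * M^2 = 0.2 * 0.1156 = 0.02312
Step 2: 1 + 0.02312 = 1.02312
Step 3: Exponent gamma/(gamma-1) = 3.5
Step 4: P0 = 75472 * 1.02312^3.5 = 81757.7 Pa

81757.7


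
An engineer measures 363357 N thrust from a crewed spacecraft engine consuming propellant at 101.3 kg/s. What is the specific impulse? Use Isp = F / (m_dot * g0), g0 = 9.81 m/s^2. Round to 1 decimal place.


Step 1: m_dot * g0 = 101.3 * 9.81 = 993.75
Step 2: Isp = 363357 / 993.75 = 365.6 s

365.6


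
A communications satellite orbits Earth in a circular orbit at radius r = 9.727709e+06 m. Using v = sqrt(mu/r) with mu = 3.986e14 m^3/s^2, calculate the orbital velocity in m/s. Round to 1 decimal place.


Step 1: mu / r = 3.986e14 / 9.727709e+06 = 40975732.3127
Step 2: v = sqrt(40975732.3127) = 6401.2 m/s

6401.2


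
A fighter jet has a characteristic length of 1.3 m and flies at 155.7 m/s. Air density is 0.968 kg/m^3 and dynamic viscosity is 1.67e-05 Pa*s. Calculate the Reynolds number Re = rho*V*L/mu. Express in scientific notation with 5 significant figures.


Step 1: Numerator = rho * V * L = 0.968 * 155.7 * 1.3 = 195.93288
Step 2: Re = 195.93288 / 1.67e-05
Step 3: Re = 1.1733e+07

1.1733e+07


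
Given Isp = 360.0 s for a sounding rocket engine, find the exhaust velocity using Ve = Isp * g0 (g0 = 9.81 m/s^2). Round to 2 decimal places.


Step 1: Ve = Isp * g0 = 360.0 * 9.81
Step 2: Ve = 3531.60 m/s

3531.60


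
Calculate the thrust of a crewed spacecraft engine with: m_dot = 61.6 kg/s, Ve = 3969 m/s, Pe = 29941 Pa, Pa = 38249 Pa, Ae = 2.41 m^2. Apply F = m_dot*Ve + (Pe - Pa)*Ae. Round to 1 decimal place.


Step 1: Momentum thrust = m_dot * Ve = 61.6 * 3969 = 244490.4 N
Step 2: Pressure thrust = (Pe - Pa) * Ae = (29941 - 38249) * 2.41 = -20022.28 N
Step 3: Total thrust F = 244490.4 + -20022.28 = 224468.1 N

224468.1


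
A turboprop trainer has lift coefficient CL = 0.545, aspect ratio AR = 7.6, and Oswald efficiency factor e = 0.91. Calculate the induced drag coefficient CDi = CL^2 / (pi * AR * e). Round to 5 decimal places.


Step 1: CL^2 = 0.545^2 = 0.297025
Step 2: pi * AR * e = 3.14159 * 7.6 * 0.91 = 21.727255
Step 3: CDi = 0.297025 / 21.727255 = 0.01367

0.01367


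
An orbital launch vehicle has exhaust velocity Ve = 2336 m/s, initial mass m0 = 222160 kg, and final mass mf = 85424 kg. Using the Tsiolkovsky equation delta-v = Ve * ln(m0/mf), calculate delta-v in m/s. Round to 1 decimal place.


Step 1: Mass ratio m0/mf = 222160 / 85424 = 2.600674
Step 2: ln(2.600674) = 0.955771
Step 3: delta-v = 2336 * 0.955771 = 2232.7 m/s

2232.7


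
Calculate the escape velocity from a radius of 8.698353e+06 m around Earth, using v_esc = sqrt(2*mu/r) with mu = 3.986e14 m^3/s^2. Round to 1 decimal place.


Step 1: 2*mu/r = 2 * 3.986e14 / 8.698353e+06 = 91649534.113
Step 2: v_esc = sqrt(91649534.113) = 9573.4 m/s

9573.4


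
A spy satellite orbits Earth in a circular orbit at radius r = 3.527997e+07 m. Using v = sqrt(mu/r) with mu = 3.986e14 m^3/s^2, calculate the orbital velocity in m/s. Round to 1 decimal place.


Step 1: mu / r = 3.986e14 / 3.527997e+07 = 11298195.5484
Step 2: v = sqrt(11298195.5484) = 3361.3 m/s

3361.3


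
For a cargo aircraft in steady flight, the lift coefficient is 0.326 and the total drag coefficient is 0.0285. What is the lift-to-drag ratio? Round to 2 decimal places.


Step 1: L/D = CL / CD = 0.326 / 0.0285
Step 2: L/D = 11.44

11.44


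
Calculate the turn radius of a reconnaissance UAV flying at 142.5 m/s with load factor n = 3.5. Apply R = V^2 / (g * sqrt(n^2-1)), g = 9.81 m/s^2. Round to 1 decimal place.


Step 1: V^2 = 142.5^2 = 20306.25
Step 2: n^2 - 1 = 3.5^2 - 1 = 11.25
Step 3: sqrt(11.25) = 3.354102
Step 4: R = 20306.25 / (9.81 * 3.354102) = 617.1 m

617.1


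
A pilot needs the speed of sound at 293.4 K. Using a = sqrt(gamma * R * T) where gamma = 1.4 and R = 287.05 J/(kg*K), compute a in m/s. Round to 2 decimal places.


Step 1: gamma * R * T = 1.4 * 287.05 * 293.4 = 117908.658
Step 2: a = sqrt(117908.658) = 343.38 m/s

343.38


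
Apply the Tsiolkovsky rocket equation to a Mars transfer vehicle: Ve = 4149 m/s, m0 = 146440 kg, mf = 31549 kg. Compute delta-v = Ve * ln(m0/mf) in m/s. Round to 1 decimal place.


Step 1: Mass ratio m0/mf = 146440 / 31549 = 4.641669
Step 2: ln(4.641669) = 1.535074
Step 3: delta-v = 4149 * 1.535074 = 6369.0 m/s

6369.0


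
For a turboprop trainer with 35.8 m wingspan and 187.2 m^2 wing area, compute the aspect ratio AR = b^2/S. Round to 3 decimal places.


Step 1: b^2 = 35.8^2 = 1281.64
Step 2: AR = 1281.64 / 187.2 = 6.846

6.846


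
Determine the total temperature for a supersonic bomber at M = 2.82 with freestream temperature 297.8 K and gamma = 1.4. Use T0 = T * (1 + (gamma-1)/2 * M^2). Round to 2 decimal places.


Step 1: (gamma-1)/2 = 0.2
Step 2: M^2 = 7.9524
Step 3: 1 + 0.2 * 7.9524 = 2.59048
Step 4: T0 = 297.8 * 2.59048 = 771.44 K

771.44


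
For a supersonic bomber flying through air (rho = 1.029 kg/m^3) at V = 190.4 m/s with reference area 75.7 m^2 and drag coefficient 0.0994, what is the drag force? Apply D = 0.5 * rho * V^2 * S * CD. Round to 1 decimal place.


Step 1: Dynamic pressure q = 0.5 * 1.029 * 190.4^2 = 18651.7363 Pa
Step 2: Drag D = q * S * CD = 18651.7363 * 75.7 * 0.0994
Step 3: D = 140346.5 N

140346.5


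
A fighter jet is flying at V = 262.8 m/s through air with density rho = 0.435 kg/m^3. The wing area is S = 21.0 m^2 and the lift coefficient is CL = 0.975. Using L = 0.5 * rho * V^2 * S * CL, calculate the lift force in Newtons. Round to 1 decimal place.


Step 1: Calculate dynamic pressure q = 0.5 * 0.435 * 262.8^2 = 0.5 * 0.435 * 69063.84 = 15021.3852 Pa
Step 2: Multiply by wing area and lift coefficient: L = 15021.3852 * 21.0 * 0.975
Step 3: L = 315449.0892 * 0.975 = 307562.9 N

307562.9


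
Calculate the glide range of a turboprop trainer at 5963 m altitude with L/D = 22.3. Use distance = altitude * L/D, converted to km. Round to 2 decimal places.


Step 1: Glide distance = altitude * L/D = 5963 * 22.3 = 132974.9 m
Step 2: Convert to km: 132974.9 / 1000 = 132.97 km

132.97


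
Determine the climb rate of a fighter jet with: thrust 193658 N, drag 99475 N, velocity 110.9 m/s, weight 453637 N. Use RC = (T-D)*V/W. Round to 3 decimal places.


Step 1: Excess thrust = T - D = 193658 - 99475 = 94183 N
Step 2: Excess power = 94183 * 110.9 = 10444894.7 W
Step 3: RC = 10444894.7 / 453637 = 23.025 m/s

23.025


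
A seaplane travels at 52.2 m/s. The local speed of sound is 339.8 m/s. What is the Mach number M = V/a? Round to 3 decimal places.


Step 1: M = V / a = 52.2 / 339.8
Step 2: M = 0.154

0.154


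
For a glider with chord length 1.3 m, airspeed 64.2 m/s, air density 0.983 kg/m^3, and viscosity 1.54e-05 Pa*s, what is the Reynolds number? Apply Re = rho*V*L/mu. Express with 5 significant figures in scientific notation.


Step 1: Numerator = rho * V * L = 0.983 * 64.2 * 1.3 = 82.04118
Step 2: Re = 82.04118 / 1.54e-05
Step 3: Re = 5.3273e+06

5.3273e+06


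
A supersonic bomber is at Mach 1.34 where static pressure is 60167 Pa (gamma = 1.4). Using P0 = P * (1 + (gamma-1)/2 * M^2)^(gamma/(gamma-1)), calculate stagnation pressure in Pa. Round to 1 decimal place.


Step 1: (gamma-1)/2 * M^2 = 0.2 * 1.7956 = 0.35912
Step 2: 1 + 0.35912 = 1.35912
Step 3: Exponent gamma/(gamma-1) = 3.5
Step 4: P0 = 60167 * 1.35912^3.5 = 176100.5 Pa

176100.5


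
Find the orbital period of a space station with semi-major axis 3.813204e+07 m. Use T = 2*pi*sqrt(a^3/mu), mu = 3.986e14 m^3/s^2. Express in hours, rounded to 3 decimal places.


Step 1: a^3 / mu = 5.544599e+22 / 3.986e14 = 1.391018e+08
Step 2: sqrt(1.391018e+08) = 11794.1436 s
Step 3: T = 2*pi * 11794.1436 = 74104.79 s
Step 4: T in hours = 74104.79 / 3600 = 20.585 hours

20.585


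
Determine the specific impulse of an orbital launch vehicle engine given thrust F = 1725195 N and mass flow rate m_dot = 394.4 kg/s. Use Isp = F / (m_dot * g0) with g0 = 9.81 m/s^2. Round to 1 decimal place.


Step 1: m_dot * g0 = 394.4 * 9.81 = 3869.06
Step 2: Isp = 1725195 / 3869.06 = 445.9 s

445.9


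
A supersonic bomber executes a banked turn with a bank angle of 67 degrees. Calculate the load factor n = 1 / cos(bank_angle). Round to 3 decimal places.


Step 1: Convert 67 degrees to radians = 1.169371
Step 2: cos(67 deg) = 0.390731
Step 3: n = 1 / 0.390731 = 2.559

2.559


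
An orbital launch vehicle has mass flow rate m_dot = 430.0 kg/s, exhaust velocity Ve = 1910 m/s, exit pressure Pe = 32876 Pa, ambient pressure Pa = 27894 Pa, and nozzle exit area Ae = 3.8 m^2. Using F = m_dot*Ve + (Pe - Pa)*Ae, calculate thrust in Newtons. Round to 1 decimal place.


Step 1: Momentum thrust = m_dot * Ve = 430.0 * 1910 = 821300.0 N
Step 2: Pressure thrust = (Pe - Pa) * Ae = (32876 - 27894) * 3.8 = 18931.6 N
Step 3: Total thrust F = 821300.0 + 18931.6 = 840231.6 N

840231.6


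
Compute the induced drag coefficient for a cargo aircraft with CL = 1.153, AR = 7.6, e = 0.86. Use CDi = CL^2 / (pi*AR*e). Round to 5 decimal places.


Step 1: CL^2 = 1.153^2 = 1.329409
Step 2: pi * AR * e = 3.14159 * 7.6 * 0.86 = 20.53345
Step 3: CDi = 1.329409 / 20.53345 = 0.06474

0.06474


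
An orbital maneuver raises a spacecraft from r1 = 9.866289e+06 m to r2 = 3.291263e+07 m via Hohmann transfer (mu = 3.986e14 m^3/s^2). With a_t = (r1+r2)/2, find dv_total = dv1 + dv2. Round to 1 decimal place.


Step 1: Transfer semi-major axis a_t = (9.866289e+06 + 3.291263e+07) / 2 = 2.138946e+07 m
Step 2: v1 (circular at r1) = sqrt(mu/r1) = 6356.11 m/s
Step 3: v_t1 = sqrt(mu*(2/r1 - 1/a_t)) = 7884.48 m/s
Step 4: dv1 = |7884.48 - 6356.11| = 1528.37 m/s
Step 5: v2 (circular at r2) = 3480.06 m/s, v_t2 = 2363.55 m/s
Step 6: dv2 = |3480.06 - 2363.55| = 1116.52 m/s
Step 7: Total delta-v = 1528.37 + 1116.52 = 2644.9 m/s

2644.9


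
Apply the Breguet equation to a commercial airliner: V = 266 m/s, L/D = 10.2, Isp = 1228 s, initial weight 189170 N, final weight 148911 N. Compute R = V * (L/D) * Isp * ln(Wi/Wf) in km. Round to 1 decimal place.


Step 1: Coefficient = V * (L/D) * Isp = 266 * 10.2 * 1228 = 3331809.6 m
Step 2: Wi/Wf = 189170 / 148911 = 1.270356
Step 3: ln(1.270356) = 0.239297
Step 4: R = 3331809.6 * 0.239297 = 797292.9 m = 797.3 km

797.3


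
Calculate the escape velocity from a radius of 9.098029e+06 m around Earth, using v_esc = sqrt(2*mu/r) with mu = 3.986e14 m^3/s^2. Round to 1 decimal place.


Step 1: 2*mu/r = 2 * 3.986e14 / 9.098029e+06 = 87623374.2495
Step 2: v_esc = sqrt(87623374.2495) = 9360.7 m/s

9360.7


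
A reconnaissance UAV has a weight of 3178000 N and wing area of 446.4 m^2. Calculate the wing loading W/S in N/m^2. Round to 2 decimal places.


Step 1: Wing loading = W / S = 3178000 / 446.4
Step 2: Wing loading = 7119.18 N/m^2

7119.18


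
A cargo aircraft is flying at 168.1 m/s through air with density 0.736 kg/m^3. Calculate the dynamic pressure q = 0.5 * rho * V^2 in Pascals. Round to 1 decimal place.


Step 1: V^2 = 168.1^2 = 28257.61
Step 2: q = 0.5 * 0.736 * 28257.61
Step 3: q = 10398.8 Pa

10398.8


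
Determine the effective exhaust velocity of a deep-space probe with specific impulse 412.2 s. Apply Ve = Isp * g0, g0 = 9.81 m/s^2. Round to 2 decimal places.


Step 1: Ve = Isp * g0 = 412.2 * 9.81
Step 2: Ve = 4043.68 m/s

4043.68


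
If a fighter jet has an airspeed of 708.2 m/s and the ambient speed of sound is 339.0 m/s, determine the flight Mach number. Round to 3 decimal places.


Step 1: M = V / a = 708.2 / 339.0
Step 2: M = 2.089

2.089


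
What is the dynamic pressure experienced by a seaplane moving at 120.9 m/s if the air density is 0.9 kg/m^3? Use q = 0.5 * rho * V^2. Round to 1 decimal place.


Step 1: V^2 = 120.9^2 = 14616.81
Step 2: q = 0.5 * 0.9 * 14616.81
Step 3: q = 6577.6 Pa

6577.6


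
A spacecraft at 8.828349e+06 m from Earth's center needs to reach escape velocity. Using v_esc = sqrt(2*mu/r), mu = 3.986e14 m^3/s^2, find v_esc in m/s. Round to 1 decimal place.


Step 1: 2*mu/r = 2 * 3.986e14 / 8.828349e+06 = 90300009.6621
Step 2: v_esc = sqrt(90300009.6621) = 9502.6 m/s

9502.6


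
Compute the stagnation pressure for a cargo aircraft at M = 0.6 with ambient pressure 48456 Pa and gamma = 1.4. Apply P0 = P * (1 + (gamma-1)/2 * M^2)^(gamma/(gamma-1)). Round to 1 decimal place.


Step 1: (gamma-1)/2 * M^2 = 0.2 * 0.36 = 0.072
Step 2: 1 + 0.072 = 1.072
Step 3: Exponent gamma/(gamma-1) = 3.5
Step 4: P0 = 48456 * 1.072^3.5 = 61805.8 Pa

61805.8


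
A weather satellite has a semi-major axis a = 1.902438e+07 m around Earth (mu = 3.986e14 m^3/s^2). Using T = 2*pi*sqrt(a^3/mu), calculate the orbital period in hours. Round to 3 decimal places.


Step 1: a^3 / mu = 6.885437e+21 / 3.986e14 = 1.727405e+07
Step 2: sqrt(1.727405e+07) = 4156.2065 s
Step 3: T = 2*pi * 4156.2065 = 26114.22 s
Step 4: T in hours = 26114.22 / 3600 = 7.254 hours

7.254


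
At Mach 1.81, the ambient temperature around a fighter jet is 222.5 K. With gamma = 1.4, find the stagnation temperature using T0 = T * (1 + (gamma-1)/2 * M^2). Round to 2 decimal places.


Step 1: (gamma-1)/2 = 0.2
Step 2: M^2 = 3.2761
Step 3: 1 + 0.2 * 3.2761 = 1.65522
Step 4: T0 = 222.5 * 1.65522 = 368.29 K

368.29


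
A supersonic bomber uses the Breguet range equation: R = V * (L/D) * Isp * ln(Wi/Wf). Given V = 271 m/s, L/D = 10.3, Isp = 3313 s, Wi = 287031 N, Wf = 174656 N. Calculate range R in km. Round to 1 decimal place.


Step 1: Coefficient = V * (L/D) * Isp = 271 * 10.3 * 3313 = 9247576.9 m
Step 2: Wi/Wf = 287031 / 174656 = 1.643408
Step 3: ln(1.643408) = 0.496772
Step 4: R = 9247576.9 * 0.496772 = 4593936.3 m = 4593.9 km

4593.9


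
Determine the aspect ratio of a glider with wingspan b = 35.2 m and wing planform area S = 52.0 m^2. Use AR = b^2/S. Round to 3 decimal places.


Step 1: b^2 = 35.2^2 = 1239.04
Step 2: AR = 1239.04 / 52.0 = 23.828

23.828


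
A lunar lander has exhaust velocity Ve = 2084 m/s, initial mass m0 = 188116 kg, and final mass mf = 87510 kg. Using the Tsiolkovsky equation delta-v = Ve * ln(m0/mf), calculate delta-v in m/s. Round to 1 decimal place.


Step 1: Mass ratio m0/mf = 188116 / 87510 = 2.149651
Step 2: ln(2.149651) = 0.765306
Step 3: delta-v = 2084 * 0.765306 = 1594.9 m/s

1594.9


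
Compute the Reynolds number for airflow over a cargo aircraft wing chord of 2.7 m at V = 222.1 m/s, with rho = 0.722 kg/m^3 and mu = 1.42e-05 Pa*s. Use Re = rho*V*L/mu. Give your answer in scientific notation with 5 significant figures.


Step 1: Numerator = rho * V * L = 0.722 * 222.1 * 2.7 = 432.96174
Step 2: Re = 432.96174 / 1.42e-05
Step 3: Re = 3.0490e+07

3.0490e+07


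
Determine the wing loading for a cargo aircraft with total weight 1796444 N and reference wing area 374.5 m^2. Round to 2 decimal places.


Step 1: Wing loading = W / S = 1796444 / 374.5
Step 2: Wing loading = 4796.91 N/m^2

4796.91


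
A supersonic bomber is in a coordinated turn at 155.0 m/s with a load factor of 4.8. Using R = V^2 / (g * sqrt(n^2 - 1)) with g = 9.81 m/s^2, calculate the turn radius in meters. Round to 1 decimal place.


Step 1: V^2 = 155.0^2 = 24025.0
Step 2: n^2 - 1 = 4.8^2 - 1 = 22.04
Step 3: sqrt(22.04) = 4.694678
Step 4: R = 24025.0 / (9.81 * 4.694678) = 521.7 m

521.7


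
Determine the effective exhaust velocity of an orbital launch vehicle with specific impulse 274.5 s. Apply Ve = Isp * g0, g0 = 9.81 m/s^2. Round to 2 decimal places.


Step 1: Ve = Isp * g0 = 274.5 * 9.81
Step 2: Ve = 2692.85 m/s

2692.85


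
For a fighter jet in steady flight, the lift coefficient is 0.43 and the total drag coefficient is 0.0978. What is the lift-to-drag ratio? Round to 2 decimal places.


Step 1: L/D = CL / CD = 0.43 / 0.0978
Step 2: L/D = 4.40

4.40


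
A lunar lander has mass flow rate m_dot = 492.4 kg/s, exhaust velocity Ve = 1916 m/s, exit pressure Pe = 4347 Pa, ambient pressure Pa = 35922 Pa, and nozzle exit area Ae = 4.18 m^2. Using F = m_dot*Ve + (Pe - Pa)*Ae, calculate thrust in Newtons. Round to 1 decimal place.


Step 1: Momentum thrust = m_dot * Ve = 492.4 * 1916 = 943438.4 N
Step 2: Pressure thrust = (Pe - Pa) * Ae = (4347 - 35922) * 4.18 = -131983.50 N
Step 3: Total thrust F = 943438.4 + -131983.50 = 811454.9 N

811454.9


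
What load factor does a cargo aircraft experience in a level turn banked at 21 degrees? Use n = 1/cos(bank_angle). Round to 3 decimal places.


Step 1: Convert 21 degrees to radians = 0.366519
Step 2: cos(21 deg) = 0.93358
Step 3: n = 1 / 0.93358 = 1.071

1.071


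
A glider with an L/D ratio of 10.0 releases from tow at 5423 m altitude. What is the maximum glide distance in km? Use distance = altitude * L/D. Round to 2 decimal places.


Step 1: Glide distance = altitude * L/D = 5423 * 10.0 = 54230.0 m
Step 2: Convert to km: 54230.0 / 1000 = 54.23 km

54.23


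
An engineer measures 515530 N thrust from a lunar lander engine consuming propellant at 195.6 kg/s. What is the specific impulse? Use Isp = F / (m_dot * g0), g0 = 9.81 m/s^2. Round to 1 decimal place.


Step 1: m_dot * g0 = 195.6 * 9.81 = 1918.84
Step 2: Isp = 515530 / 1918.84 = 268.7 s

268.7


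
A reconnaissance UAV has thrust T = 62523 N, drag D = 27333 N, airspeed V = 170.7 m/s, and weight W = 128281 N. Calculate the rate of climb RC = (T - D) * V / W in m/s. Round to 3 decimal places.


Step 1: Excess thrust = T - D = 62523 - 27333 = 35190 N
Step 2: Excess power = 35190 * 170.7 = 6006933.0 W
Step 3: RC = 6006933.0 / 128281 = 46.826 m/s

46.826


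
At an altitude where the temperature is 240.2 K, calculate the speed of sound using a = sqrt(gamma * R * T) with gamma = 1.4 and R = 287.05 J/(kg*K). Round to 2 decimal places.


Step 1: gamma * R * T = 1.4 * 287.05 * 240.2 = 96529.174
Step 2: a = sqrt(96529.174) = 310.69 m/s

310.69


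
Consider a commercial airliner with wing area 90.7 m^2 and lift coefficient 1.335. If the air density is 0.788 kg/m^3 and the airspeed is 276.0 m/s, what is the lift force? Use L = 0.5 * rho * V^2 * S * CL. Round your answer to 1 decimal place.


Step 1: Calculate dynamic pressure q = 0.5 * 0.788 * 276.0^2 = 0.5 * 0.788 * 76176.0 = 30013.344 Pa
Step 2: Multiply by wing area and lift coefficient: L = 30013.344 * 90.7 * 1.335
Step 3: L = 2722210.3008 * 1.335 = 3634150.8 N

3634150.8


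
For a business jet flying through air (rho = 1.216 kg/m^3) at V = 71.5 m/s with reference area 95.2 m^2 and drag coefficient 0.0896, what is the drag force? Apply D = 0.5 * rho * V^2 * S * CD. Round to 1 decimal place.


Step 1: Dynamic pressure q = 0.5 * 1.216 * 71.5^2 = 3108.248 Pa
Step 2: Drag D = q * S * CD = 3108.248 * 95.2 * 0.0896
Step 3: D = 26513.1 N

26513.1


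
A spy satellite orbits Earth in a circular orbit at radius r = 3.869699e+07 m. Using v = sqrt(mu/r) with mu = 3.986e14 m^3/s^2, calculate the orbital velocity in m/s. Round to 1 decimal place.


Step 1: mu / r = 3.986e14 / 3.869699e+07 = 10300542.7554
Step 2: v = sqrt(10300542.7554) = 3209.4 m/s

3209.4


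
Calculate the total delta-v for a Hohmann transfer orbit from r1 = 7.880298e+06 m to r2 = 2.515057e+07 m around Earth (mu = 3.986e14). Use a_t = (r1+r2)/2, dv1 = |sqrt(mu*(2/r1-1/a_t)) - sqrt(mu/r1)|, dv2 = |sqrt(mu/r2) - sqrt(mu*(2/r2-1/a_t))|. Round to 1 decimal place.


Step 1: Transfer semi-major axis a_t = (7.880298e+06 + 2.515057e+07) / 2 = 1.651543e+07 m
Step 2: v1 (circular at r1) = sqrt(mu/r1) = 7112.09 m/s
Step 3: v_t1 = sqrt(mu*(2/r1 - 1/a_t)) = 8776.6 m/s
Step 4: dv1 = |8776.6 - 7112.09| = 1664.51 m/s
Step 5: v2 (circular at r2) = 3981.02 m/s, v_t2 = 2749.93 m/s
Step 6: dv2 = |3981.02 - 2749.93| = 1231.1 m/s
Step 7: Total delta-v = 1664.51 + 1231.1 = 2895.6 m/s

2895.6


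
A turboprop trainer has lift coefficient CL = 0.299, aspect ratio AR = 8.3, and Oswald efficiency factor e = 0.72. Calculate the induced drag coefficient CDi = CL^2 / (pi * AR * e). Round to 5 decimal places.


Step 1: CL^2 = 0.299^2 = 0.089401
Step 2: pi * AR * e = 3.14159 * 8.3 * 0.72 = 18.774158
Step 3: CDi = 0.089401 / 18.774158 = 0.00476

0.00476


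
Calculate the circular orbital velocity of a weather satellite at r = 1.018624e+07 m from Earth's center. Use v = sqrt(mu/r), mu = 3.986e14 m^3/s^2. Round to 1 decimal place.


Step 1: mu / r = 3.986e14 / 1.018624e+07 = 39131220.1558
Step 2: v = sqrt(39131220.1558) = 6255.5 m/s

6255.5
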